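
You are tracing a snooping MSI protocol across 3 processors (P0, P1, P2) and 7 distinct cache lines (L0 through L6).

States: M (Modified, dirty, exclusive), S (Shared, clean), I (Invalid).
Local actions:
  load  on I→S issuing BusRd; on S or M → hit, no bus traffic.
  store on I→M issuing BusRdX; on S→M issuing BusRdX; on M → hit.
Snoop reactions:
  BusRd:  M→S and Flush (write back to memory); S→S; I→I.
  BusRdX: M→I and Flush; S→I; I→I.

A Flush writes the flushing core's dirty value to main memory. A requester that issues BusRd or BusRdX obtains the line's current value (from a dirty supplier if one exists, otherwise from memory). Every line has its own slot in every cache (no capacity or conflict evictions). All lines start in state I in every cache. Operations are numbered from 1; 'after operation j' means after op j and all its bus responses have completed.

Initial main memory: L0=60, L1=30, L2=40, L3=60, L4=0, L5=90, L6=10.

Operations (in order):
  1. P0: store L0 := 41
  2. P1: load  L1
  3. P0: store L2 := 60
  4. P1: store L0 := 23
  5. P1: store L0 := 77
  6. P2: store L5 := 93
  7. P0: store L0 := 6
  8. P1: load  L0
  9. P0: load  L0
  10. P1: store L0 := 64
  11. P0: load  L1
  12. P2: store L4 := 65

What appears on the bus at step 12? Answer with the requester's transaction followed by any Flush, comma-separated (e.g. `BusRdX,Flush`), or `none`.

bus = BusRdX

[1] P0: store L0 := 41 | P0:M(41), P1:I, P2:I | bus: BusRdX
[2] P1: load  L1 | P0:I, P1:S(30), P2:I | bus: BusRd
[3] P0: store L2 := 60 | P0:M(60), P1:I, P2:I | bus: BusRdX
[4] P1: store L0 := 23 | P0:I, P1:M(23), P2:I | bus: BusRdX,Flush
[5] P1: store L0 := 77 | P0:I, P1:M(77), P2:I | bus: none
[6] P2: store L5 := 93 | P0:I, P1:I, P2:M(93) | bus: BusRdX
[7] P0: store L0 := 6 | P0:M(6), P1:I, P2:I | bus: BusRdX,Flush
[8] P1: load  L0 | P0:S(6), P1:S(6), P2:I | bus: BusRd,Flush
[9] P0: load  L0 | P0:S(6), P1:S(6), P2:I | bus: none
[10] P1: store L0 := 64 | P0:I, P1:M(64), P2:I | bus: BusRdX
[11] P0: load  L1 | P0:S(30), P1:S(30), P2:I | bus: BusRd
[12] P2: store L4 := 65 | P0:I, P1:I, P2:M(65) | bus: BusRdX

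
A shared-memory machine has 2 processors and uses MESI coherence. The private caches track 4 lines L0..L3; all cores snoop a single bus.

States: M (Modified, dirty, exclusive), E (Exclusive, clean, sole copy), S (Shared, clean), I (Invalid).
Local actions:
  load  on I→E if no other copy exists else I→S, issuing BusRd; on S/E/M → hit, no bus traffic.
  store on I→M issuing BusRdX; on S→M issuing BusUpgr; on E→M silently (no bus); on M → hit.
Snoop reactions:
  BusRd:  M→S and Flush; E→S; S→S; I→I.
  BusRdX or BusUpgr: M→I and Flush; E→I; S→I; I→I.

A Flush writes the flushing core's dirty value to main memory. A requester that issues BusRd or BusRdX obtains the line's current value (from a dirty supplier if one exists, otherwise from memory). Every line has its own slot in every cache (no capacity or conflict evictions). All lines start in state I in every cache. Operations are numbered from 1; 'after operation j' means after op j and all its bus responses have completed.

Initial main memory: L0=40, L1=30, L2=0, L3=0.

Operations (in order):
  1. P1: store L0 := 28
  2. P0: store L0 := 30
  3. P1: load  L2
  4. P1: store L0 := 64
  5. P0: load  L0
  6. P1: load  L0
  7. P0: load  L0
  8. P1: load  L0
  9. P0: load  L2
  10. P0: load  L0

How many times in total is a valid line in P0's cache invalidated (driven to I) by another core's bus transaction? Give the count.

1. P1: store L0 := 28  bus=[BusRdX]  L0: P0=I P1=M  mem[L0]=40
2. P0: store L0 := 30  bus=[BusRdX,Flush]  L0: P0=M P1=I  mem[L0]=28
3. P1: load  L2  bus=[BusRd]  L2: P0=I P1=E  mem[L2]=0
4. P1: store L0 := 64  bus=[BusRdX,Flush]  L0: P0=I P1=M  mem[L0]=30
5. P0: load  L0  bus=[BusRd,Flush]  L0: P0=S P1=S  mem[L0]=64
6. P1: load  L0  bus=[-]  L0: P0=S P1=S  mem[L0]=64
7. P0: load  L0  bus=[-]  L0: P0=S P1=S  mem[L0]=64
8. P1: load  L0  bus=[-]  L0: P0=S P1=S  mem[L0]=64
9. P0: load  L2  bus=[BusRd]  L2: P0=S P1=S  mem[L2]=0
10. P0: load  L0  bus=[-]  L0: P0=S P1=S  mem[L0]=64

invalidations = 1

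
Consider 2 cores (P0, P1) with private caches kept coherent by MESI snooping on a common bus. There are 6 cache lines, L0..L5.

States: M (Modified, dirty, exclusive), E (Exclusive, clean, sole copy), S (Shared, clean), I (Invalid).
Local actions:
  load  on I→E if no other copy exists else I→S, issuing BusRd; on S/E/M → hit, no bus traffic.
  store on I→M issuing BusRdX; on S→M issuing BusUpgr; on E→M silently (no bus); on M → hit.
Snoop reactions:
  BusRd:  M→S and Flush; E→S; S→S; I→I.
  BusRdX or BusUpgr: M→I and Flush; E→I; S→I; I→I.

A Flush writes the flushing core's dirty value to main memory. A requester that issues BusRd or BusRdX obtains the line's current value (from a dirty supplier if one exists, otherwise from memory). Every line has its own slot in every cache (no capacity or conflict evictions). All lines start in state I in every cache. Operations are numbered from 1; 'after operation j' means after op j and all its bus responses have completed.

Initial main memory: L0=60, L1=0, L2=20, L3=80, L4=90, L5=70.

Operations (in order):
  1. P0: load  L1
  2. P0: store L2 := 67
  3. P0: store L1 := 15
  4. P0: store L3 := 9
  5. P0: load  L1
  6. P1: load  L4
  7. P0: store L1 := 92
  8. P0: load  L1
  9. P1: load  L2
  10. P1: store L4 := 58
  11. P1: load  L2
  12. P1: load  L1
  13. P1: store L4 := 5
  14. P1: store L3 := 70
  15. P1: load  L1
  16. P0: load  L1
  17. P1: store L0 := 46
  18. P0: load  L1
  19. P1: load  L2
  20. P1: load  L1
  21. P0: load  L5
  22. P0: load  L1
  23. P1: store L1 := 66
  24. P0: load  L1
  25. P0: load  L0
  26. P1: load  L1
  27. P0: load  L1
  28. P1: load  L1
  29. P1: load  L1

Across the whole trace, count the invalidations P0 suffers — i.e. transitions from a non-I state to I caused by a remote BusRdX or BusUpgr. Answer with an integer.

invalidations = 2

1. P0: load  L1  bus=[BusRd]  L1: P0=E P1=I  mem[L1]=0
2. P0: store L2 := 67  bus=[BusRdX]  L2: P0=M P1=I  mem[L2]=20
3. P0: store L1 := 15  bus=[-]  L1: P0=M P1=I  mem[L1]=0
4. P0: store L3 := 9  bus=[BusRdX]  L3: P0=M P1=I  mem[L3]=80
5. P0: load  L1  bus=[-]  L1: P0=M P1=I  mem[L1]=0
6. P1: load  L4  bus=[BusRd]  L4: P0=I P1=E  mem[L4]=90
7. P0: store L1 := 92  bus=[-]  L1: P0=M P1=I  mem[L1]=0
8. P0: load  L1  bus=[-]  L1: P0=M P1=I  mem[L1]=0
9. P1: load  L2  bus=[BusRd,Flush]  L2: P0=S P1=S  mem[L2]=67
10. P1: store L4 := 58  bus=[-]  L4: P0=I P1=M  mem[L4]=90
11. P1: load  L2  bus=[-]  L2: P0=S P1=S  mem[L2]=67
12. P1: load  L1  bus=[BusRd,Flush]  L1: P0=S P1=S  mem[L1]=92
13. P1: store L4 := 5  bus=[-]  L4: P0=I P1=M  mem[L4]=90
14. P1: store L3 := 70  bus=[BusRdX,Flush]  L3: P0=I P1=M  mem[L3]=9
15. P1: load  L1  bus=[-]  L1: P0=S P1=S  mem[L1]=92
16. P0: load  L1  bus=[-]  L1: P0=S P1=S  mem[L1]=92
17. P1: store L0 := 46  bus=[BusRdX]  L0: P0=I P1=M  mem[L0]=60
18. P0: load  L1  bus=[-]  L1: P0=S P1=S  mem[L1]=92
19. P1: load  L2  bus=[-]  L2: P0=S P1=S  mem[L2]=67
20. P1: load  L1  bus=[-]  L1: P0=S P1=S  mem[L1]=92
21. P0: load  L5  bus=[BusRd]  L5: P0=E P1=I  mem[L5]=70
22. P0: load  L1  bus=[-]  L1: P0=S P1=S  mem[L1]=92
23. P1: store L1 := 66  bus=[BusUpgr]  L1: P0=I P1=M  mem[L1]=92
24. P0: load  L1  bus=[BusRd,Flush]  L1: P0=S P1=S  mem[L1]=66
25. P0: load  L0  bus=[BusRd,Flush]  L0: P0=S P1=S  mem[L0]=46
26. P1: load  L1  bus=[-]  L1: P0=S P1=S  mem[L1]=66
27. P0: load  L1  bus=[-]  L1: P0=S P1=S  mem[L1]=66
28. P1: load  L1  bus=[-]  L1: P0=S P1=S  mem[L1]=66
29. P1: load  L1  bus=[-]  L1: P0=S P1=S  mem[L1]=66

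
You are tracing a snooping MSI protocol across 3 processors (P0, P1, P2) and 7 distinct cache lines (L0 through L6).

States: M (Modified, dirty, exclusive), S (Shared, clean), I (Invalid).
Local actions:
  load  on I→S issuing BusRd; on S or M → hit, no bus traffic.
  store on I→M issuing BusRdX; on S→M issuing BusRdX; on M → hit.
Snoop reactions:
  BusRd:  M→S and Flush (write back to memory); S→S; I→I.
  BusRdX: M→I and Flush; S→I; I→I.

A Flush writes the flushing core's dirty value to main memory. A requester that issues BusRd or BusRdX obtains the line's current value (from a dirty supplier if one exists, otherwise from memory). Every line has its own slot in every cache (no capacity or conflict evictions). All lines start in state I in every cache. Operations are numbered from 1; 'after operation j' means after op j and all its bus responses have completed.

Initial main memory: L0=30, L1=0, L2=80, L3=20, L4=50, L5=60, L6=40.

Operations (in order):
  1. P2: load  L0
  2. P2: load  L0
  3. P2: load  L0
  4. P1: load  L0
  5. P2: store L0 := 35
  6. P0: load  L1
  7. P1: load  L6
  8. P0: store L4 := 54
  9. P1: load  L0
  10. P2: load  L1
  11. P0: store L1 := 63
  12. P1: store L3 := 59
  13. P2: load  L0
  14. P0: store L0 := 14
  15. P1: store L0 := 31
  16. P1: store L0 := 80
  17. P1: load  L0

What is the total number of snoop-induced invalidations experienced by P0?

invalidations = 1

  op1 P2: load  L0 → I/I/S on L0; bus BusRd; mem=30
  op2 P2: load  L0 → I/I/S on L0; bus (none); mem=30
  op3 P2: load  L0 → I/I/S on L0; bus (none); mem=30
  op4 P1: load  L0 → I/S/S on L0; bus BusRd; mem=30
  op5 P2: store L0 := 35 → I/I/M on L0; bus BusRdX; mem=30
  op6 P0: load  L1 → S/I/I on L1; bus BusRd; mem=0
  op7 P1: load  L6 → I/S/I on L6; bus BusRd; mem=40
  op8 P0: store L4 := 54 → M/I/I on L4; bus BusRdX; mem=50
  op9 P1: load  L0 → I/S/S on L0; bus BusRd Flush; mem=35
  op10 P2: load  L1 → S/I/S on L1; bus BusRd; mem=0
  op11 P0: store L1 := 63 → M/I/I on L1; bus BusRdX; mem=0
  op12 P1: store L3 := 59 → I/M/I on L3; bus BusRdX; mem=20
  op13 P2: load  L0 → I/S/S on L0; bus (none); mem=35
  op14 P0: store L0 := 14 → M/I/I on L0; bus BusRdX; mem=35
  op15 P1: store L0 := 31 → I/M/I on L0; bus BusRdX Flush; mem=14
  op16 P1: store L0 := 80 → I/M/I on L0; bus (none); mem=14
  op17 P1: load  L0 → I/M/I on L0; bus (none); mem=14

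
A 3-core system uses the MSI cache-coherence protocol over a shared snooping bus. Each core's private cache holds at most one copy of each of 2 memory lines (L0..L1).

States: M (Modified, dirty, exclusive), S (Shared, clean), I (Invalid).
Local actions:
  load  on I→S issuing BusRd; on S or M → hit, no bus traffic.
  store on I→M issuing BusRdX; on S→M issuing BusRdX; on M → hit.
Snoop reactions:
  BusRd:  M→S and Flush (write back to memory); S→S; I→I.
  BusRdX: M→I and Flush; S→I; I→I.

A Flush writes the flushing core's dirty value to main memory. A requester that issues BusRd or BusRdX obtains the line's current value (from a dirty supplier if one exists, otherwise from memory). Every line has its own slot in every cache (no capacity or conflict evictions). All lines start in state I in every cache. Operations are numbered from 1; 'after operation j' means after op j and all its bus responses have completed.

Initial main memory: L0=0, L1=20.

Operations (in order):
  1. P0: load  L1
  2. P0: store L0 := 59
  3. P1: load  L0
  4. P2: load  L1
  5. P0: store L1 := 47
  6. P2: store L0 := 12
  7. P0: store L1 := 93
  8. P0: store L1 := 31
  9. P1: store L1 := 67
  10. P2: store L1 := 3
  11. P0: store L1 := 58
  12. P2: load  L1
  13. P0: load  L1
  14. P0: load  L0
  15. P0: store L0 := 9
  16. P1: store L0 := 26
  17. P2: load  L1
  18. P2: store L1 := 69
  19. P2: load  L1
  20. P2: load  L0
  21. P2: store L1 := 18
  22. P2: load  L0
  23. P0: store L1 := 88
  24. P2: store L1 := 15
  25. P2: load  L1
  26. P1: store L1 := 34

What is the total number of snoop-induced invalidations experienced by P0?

invalidations = 5

1. P0: load  L1  bus=[BusRd]  L1: P0=S P1=I P2=I  mem[L1]=20
2. P0: store L0 := 59  bus=[BusRdX]  L0: P0=M P1=I P2=I  mem[L0]=0
3. P1: load  L0  bus=[BusRd,Flush]  L0: P0=S P1=S P2=I  mem[L0]=59
4. P2: load  L1  bus=[BusRd]  L1: P0=S P1=I P2=S  mem[L1]=20
5. P0: store L1 := 47  bus=[BusRdX]  L1: P0=M P1=I P2=I  mem[L1]=20
6. P2: store L0 := 12  bus=[BusRdX]  L0: P0=I P1=I P2=M  mem[L0]=59
7. P0: store L1 := 93  bus=[-]  L1: P0=M P1=I P2=I  mem[L1]=20
8. P0: store L1 := 31  bus=[-]  L1: P0=M P1=I P2=I  mem[L1]=20
9. P1: store L1 := 67  bus=[BusRdX,Flush]  L1: P0=I P1=M P2=I  mem[L1]=31
10. P2: store L1 := 3  bus=[BusRdX,Flush]  L1: P0=I P1=I P2=M  mem[L1]=67
11. P0: store L1 := 58  bus=[BusRdX,Flush]  L1: P0=M P1=I P2=I  mem[L1]=3
12. P2: load  L1  bus=[BusRd,Flush]  L1: P0=S P1=I P2=S  mem[L1]=58
13. P0: load  L1  bus=[-]  L1: P0=S P1=I P2=S  mem[L1]=58
14. P0: load  L0  bus=[BusRd,Flush]  L0: P0=S P1=I P2=S  mem[L0]=12
15. P0: store L0 := 9  bus=[BusRdX]  L0: P0=M P1=I P2=I  mem[L0]=12
16. P1: store L0 := 26  bus=[BusRdX,Flush]  L0: P0=I P1=M P2=I  mem[L0]=9
17. P2: load  L1  bus=[-]  L1: P0=S P1=I P2=S  mem[L1]=58
18. P2: store L1 := 69  bus=[BusRdX]  L1: P0=I P1=I P2=M  mem[L1]=58
19. P2: load  L1  bus=[-]  L1: P0=I P1=I P2=M  mem[L1]=58
20. P2: load  L0  bus=[BusRd,Flush]  L0: P0=I P1=S P2=S  mem[L0]=26
21. P2: store L1 := 18  bus=[-]  L1: P0=I P1=I P2=M  mem[L1]=58
22. P2: load  L0  bus=[-]  L0: P0=I P1=S P2=S  mem[L0]=26
23. P0: store L1 := 88  bus=[BusRdX,Flush]  L1: P0=M P1=I P2=I  mem[L1]=18
24. P2: store L1 := 15  bus=[BusRdX,Flush]  L1: P0=I P1=I P2=M  mem[L1]=88
25. P2: load  L1  bus=[-]  L1: P0=I P1=I P2=M  mem[L1]=88
26. P1: store L1 := 34  bus=[BusRdX,Flush]  L1: P0=I P1=M P2=I  mem[L1]=15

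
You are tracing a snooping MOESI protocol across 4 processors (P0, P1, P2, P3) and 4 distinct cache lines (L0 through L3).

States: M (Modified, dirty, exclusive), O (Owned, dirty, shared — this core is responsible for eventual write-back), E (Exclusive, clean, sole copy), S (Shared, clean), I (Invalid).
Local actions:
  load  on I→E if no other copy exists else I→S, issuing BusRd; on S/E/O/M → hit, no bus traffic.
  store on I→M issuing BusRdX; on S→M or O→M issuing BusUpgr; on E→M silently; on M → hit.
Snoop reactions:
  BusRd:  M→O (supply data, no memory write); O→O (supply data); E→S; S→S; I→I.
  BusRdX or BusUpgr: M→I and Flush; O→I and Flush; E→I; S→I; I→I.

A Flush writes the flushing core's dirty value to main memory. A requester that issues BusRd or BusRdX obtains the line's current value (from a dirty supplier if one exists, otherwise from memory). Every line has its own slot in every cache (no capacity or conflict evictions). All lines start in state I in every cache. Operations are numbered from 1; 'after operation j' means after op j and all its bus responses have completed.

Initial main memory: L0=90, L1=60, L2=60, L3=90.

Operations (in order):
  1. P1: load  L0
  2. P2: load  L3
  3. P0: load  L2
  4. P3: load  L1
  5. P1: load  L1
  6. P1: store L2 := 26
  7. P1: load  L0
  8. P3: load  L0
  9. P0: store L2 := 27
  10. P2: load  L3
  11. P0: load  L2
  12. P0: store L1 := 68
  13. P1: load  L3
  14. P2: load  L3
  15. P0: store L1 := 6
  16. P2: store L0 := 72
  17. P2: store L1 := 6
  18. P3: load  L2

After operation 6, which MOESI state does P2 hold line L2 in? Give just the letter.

state = I

[1] P1: load  L0 | P0:I, P1:E(90), P2:I, P3:I | bus: BusRd
[2] P2: load  L3 | P0:I, P1:I, P2:E(90), P3:I | bus: BusRd
[3] P0: load  L2 | P0:E(60), P1:I, P2:I, P3:I | bus: BusRd
[4] P3: load  L1 | P0:I, P1:I, P2:I, P3:E(60) | bus: BusRd
[5] P1: load  L1 | P0:I, P1:S(60), P2:I, P3:S(60) | bus: BusRd
[6] P1: store L2 := 26 | P0:I, P1:M(26), P2:I, P3:I | bus: BusRdX
[7] P1: load  L0 | P0:I, P1:E(90), P2:I, P3:I | bus: none
[8] P3: load  L0 | P0:I, P1:S(90), P2:I, P3:S(90) | bus: BusRd
[9] P0: store L2 := 27 | P0:M(27), P1:I, P2:I, P3:I | bus: BusRdX,Flush
[10] P2: load  L3 | P0:I, P1:I, P2:E(90), P3:I | bus: none
[11] P0: load  L2 | P0:M(27), P1:I, P2:I, P3:I | bus: none
[12] P0: store L1 := 68 | P0:M(68), P1:I, P2:I, P3:I | bus: BusRdX
[13] P1: load  L3 | P0:I, P1:S(90), P2:S(90), P3:I | bus: BusRd
[14] P2: load  L3 | P0:I, P1:S(90), P2:S(90), P3:I | bus: none
[15] P0: store L1 := 6 | P0:M(6), P1:I, P2:I, P3:I | bus: none
[16] P2: store L0 := 72 | P0:I, P1:I, P2:M(72), P3:I | bus: BusRdX
[17] P2: store L1 := 6 | P0:I, P1:I, P2:M(6), P3:I | bus: BusRdX,Flush
[18] P3: load  L2 | P0:O(27), P1:I, P2:I, P3:S(27) | bus: BusRd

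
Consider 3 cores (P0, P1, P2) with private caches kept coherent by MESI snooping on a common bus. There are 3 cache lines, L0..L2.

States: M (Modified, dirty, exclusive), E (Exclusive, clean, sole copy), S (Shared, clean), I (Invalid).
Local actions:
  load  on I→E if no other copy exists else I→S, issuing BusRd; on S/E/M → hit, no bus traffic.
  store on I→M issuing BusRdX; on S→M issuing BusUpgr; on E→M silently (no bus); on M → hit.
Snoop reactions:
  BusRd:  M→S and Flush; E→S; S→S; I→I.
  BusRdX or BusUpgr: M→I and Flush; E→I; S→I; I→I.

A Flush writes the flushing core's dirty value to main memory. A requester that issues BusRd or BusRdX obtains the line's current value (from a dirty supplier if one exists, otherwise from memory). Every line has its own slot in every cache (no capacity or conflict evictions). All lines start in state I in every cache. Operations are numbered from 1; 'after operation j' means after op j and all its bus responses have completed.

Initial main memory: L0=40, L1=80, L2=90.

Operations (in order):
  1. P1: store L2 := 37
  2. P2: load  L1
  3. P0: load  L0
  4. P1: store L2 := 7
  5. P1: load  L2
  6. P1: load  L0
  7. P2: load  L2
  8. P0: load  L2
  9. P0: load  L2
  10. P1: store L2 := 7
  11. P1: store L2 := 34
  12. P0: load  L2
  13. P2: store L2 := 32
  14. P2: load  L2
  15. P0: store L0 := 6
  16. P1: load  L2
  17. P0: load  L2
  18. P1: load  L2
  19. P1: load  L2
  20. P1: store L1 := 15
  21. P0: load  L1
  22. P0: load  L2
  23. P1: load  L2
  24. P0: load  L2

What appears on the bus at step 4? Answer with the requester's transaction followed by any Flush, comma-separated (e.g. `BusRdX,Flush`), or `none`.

step 1: P1: store L2 := 37  ⟶  IMI  (L2)  txn=BusRdX  M[L2]=90
step 2: P2: load  L1  ⟶  IIE  (L1)  txn=BusRd  M[L1]=80
step 3: P0: load  L0  ⟶  EII  (L0)  txn=BusRd  M[L0]=40
step 4: P1: store L2 := 7  ⟶  IMI  (L2)  txn=∅  M[L2]=90
step 5: P1: load  L2  ⟶  IMI  (L2)  txn=∅  M[L2]=90
step 6: P1: load  L0  ⟶  SSI  (L0)  txn=BusRd  M[L0]=40
step 7: P2: load  L2  ⟶  ISS  (L2)  txn=BusRd+Flush  M[L2]=7
step 8: P0: load  L2  ⟶  SSS  (L2)  txn=BusRd  M[L2]=7
step 9: P0: load  L2  ⟶  SSS  (L2)  txn=∅  M[L2]=7
step 10: P1: store L2 := 7  ⟶  IMI  (L2)  txn=BusUpgr  M[L2]=7
step 11: P1: store L2 := 34  ⟶  IMI  (L2)  txn=∅  M[L2]=7
step 12: P0: load  L2  ⟶  SSI  (L2)  txn=BusRd+Flush  M[L2]=34
step 13: P2: store L2 := 32  ⟶  IIM  (L2)  txn=BusRdX  M[L2]=34
step 14: P2: load  L2  ⟶  IIM  (L2)  txn=∅  M[L2]=34
step 15: P0: store L0 := 6  ⟶  MII  (L0)  txn=BusUpgr  M[L0]=40
step 16: P1: load  L2  ⟶  ISS  (L2)  txn=BusRd+Flush  M[L2]=32
step 17: P0: load  L2  ⟶  SSS  (L2)  txn=BusRd  M[L2]=32
step 18: P1: load  L2  ⟶  SSS  (L2)  txn=∅  M[L2]=32
step 19: P1: load  L2  ⟶  SSS  (L2)  txn=∅  M[L2]=32
step 20: P1: store L1 := 15  ⟶  IMI  (L1)  txn=BusRdX  M[L1]=80
step 21: P0: load  L1  ⟶  SSI  (L1)  txn=BusRd+Flush  M[L1]=15
step 22: P0: load  L2  ⟶  SSS  (L2)  txn=∅  M[L2]=32
step 23: P1: load  L2  ⟶  SSS  (L2)  txn=∅  M[L2]=32
step 24: P0: load  L2  ⟶  SSS  (L2)  txn=∅  M[L2]=32

bus = none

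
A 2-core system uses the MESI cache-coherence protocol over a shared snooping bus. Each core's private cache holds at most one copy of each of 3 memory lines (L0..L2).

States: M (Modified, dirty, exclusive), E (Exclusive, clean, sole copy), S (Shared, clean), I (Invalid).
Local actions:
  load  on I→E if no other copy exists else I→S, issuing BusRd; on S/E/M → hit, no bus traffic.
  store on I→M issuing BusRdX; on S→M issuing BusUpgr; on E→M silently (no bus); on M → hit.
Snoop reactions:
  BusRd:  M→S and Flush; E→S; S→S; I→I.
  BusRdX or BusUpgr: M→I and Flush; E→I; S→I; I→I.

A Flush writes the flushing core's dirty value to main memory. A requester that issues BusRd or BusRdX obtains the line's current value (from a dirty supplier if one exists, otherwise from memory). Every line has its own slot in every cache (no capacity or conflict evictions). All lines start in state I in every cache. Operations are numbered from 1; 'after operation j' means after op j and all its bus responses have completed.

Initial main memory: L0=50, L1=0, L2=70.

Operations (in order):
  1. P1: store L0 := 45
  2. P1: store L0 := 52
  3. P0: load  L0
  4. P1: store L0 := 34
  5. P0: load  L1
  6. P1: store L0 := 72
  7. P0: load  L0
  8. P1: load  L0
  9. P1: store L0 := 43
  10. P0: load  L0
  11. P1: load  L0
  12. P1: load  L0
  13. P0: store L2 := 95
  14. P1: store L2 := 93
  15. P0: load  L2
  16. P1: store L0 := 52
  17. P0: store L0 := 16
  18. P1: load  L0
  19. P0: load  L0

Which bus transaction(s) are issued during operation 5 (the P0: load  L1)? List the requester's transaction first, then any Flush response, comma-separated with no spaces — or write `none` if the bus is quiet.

bus = BusRd

step 1: P1: store L0 := 45  ⟶  IM  (L0)  txn=BusRdX  M[L0]=50
step 2: P1: store L0 := 52  ⟶  IM  (L0)  txn=∅  M[L0]=50
step 3: P0: load  L0  ⟶  SS  (L0)  txn=BusRd+Flush  M[L0]=52
step 4: P1: store L0 := 34  ⟶  IM  (L0)  txn=BusUpgr  M[L0]=52
step 5: P0: load  L1  ⟶  EI  (L1)  txn=BusRd  M[L1]=0
step 6: P1: store L0 := 72  ⟶  IM  (L0)  txn=∅  M[L0]=52
step 7: P0: load  L0  ⟶  SS  (L0)  txn=BusRd+Flush  M[L0]=72
step 8: P1: load  L0  ⟶  SS  (L0)  txn=∅  M[L0]=72
step 9: P1: store L0 := 43  ⟶  IM  (L0)  txn=BusUpgr  M[L0]=72
step 10: P0: load  L0  ⟶  SS  (L0)  txn=BusRd+Flush  M[L0]=43
step 11: P1: load  L0  ⟶  SS  (L0)  txn=∅  M[L0]=43
step 12: P1: load  L0  ⟶  SS  (L0)  txn=∅  M[L0]=43
step 13: P0: store L2 := 95  ⟶  MI  (L2)  txn=BusRdX  M[L2]=70
step 14: P1: store L2 := 93  ⟶  IM  (L2)  txn=BusRdX+Flush  M[L2]=95
step 15: P0: load  L2  ⟶  SS  (L2)  txn=BusRd+Flush  M[L2]=93
step 16: P1: store L0 := 52  ⟶  IM  (L0)  txn=BusUpgr  M[L0]=43
step 17: P0: store L0 := 16  ⟶  MI  (L0)  txn=BusRdX+Flush  M[L0]=52
step 18: P1: load  L0  ⟶  SS  (L0)  txn=BusRd+Flush  M[L0]=16
step 19: P0: load  L0  ⟶  SS  (L0)  txn=∅  M[L0]=16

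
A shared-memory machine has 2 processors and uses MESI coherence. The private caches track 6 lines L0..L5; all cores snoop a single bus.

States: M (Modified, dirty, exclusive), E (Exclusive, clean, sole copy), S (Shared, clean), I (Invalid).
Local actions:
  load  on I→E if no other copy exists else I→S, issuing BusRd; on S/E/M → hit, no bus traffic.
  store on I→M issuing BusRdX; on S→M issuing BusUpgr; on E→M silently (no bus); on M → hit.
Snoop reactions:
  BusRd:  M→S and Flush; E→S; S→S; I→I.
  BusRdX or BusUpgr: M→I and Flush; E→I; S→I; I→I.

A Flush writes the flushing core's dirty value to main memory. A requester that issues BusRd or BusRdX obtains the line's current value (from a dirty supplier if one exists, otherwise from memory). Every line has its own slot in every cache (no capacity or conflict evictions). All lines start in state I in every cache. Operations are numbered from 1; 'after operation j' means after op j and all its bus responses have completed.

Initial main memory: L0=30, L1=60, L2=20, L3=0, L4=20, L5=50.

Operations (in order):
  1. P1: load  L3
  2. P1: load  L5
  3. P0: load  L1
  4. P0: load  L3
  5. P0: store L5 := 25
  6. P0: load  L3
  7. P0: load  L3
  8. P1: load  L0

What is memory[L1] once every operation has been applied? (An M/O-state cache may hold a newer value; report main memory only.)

memory[L1] = 60

1. P1: load  L3  bus=[BusRd]  L3: P0=I P1=E  mem[L3]=0
2. P1: load  L5  bus=[BusRd]  L5: P0=I P1=E  mem[L5]=50
3. P0: load  L1  bus=[BusRd]  L1: P0=E P1=I  mem[L1]=60
4. P0: load  L3  bus=[BusRd]  L3: P0=S P1=S  mem[L3]=0
5. P0: store L5 := 25  bus=[BusRdX]  L5: P0=M P1=I  mem[L5]=50
6. P0: load  L3  bus=[-]  L3: P0=S P1=S  mem[L3]=0
7. P0: load  L3  bus=[-]  L3: P0=S P1=S  mem[L3]=0
8. P1: load  L0  bus=[BusRd]  L0: P0=I P1=E  mem[L0]=30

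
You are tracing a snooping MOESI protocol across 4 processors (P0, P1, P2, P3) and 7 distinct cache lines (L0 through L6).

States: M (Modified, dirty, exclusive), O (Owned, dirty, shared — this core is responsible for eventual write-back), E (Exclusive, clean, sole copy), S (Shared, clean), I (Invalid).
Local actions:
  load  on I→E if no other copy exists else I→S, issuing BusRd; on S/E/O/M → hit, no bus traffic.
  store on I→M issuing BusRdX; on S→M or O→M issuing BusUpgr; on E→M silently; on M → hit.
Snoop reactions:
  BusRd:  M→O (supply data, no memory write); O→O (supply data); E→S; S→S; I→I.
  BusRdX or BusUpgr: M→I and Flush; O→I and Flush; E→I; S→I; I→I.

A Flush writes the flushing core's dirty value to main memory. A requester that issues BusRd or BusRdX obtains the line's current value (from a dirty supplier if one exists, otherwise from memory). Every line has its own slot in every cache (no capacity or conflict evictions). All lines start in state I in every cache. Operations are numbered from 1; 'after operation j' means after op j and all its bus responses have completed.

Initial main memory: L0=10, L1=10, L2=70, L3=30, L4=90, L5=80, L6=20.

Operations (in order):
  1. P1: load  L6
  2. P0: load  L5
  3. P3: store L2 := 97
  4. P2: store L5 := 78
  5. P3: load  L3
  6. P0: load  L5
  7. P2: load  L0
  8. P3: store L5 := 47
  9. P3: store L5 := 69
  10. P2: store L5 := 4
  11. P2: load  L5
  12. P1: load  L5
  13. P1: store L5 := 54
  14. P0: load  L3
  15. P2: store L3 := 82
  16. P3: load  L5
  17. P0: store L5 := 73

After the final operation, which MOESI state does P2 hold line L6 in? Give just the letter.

[1] P1: load  L6 | P0:I, P1:E(20), P2:I, P3:I | bus: BusRd
[2] P0: load  L5 | P0:E(80), P1:I, P2:I, P3:I | bus: BusRd
[3] P3: store L2 := 97 | P0:I, P1:I, P2:I, P3:M(97) | bus: BusRdX
[4] P2: store L5 := 78 | P0:I, P1:I, P2:M(78), P3:I | bus: BusRdX
[5] P3: load  L3 | P0:I, P1:I, P2:I, P3:E(30) | bus: BusRd
[6] P0: load  L5 | P0:S(78), P1:I, P2:O(78), P3:I | bus: BusRd
[7] P2: load  L0 | P0:I, P1:I, P2:E(10), P3:I | bus: BusRd
[8] P3: store L5 := 47 | P0:I, P1:I, P2:I, P3:M(47) | bus: BusRdX,Flush
[9] P3: store L5 := 69 | P0:I, P1:I, P2:I, P3:M(69) | bus: none
[10] P2: store L5 := 4 | P0:I, P1:I, P2:M(4), P3:I | bus: BusRdX,Flush
[11] P2: load  L5 | P0:I, P1:I, P2:M(4), P3:I | bus: none
[12] P1: load  L5 | P0:I, P1:S(4), P2:O(4), P3:I | bus: BusRd
[13] P1: store L5 := 54 | P0:I, P1:M(54), P2:I, P3:I | bus: BusUpgr,Flush
[14] P0: load  L3 | P0:S(30), P1:I, P2:I, P3:S(30) | bus: BusRd
[15] P2: store L3 := 82 | P0:I, P1:I, P2:M(82), P3:I | bus: BusRdX
[16] P3: load  L5 | P0:I, P1:O(54), P2:I, P3:S(54) | bus: BusRd
[17] P0: store L5 := 73 | P0:M(73), P1:I, P2:I, P3:I | bus: BusRdX,Flush

state = I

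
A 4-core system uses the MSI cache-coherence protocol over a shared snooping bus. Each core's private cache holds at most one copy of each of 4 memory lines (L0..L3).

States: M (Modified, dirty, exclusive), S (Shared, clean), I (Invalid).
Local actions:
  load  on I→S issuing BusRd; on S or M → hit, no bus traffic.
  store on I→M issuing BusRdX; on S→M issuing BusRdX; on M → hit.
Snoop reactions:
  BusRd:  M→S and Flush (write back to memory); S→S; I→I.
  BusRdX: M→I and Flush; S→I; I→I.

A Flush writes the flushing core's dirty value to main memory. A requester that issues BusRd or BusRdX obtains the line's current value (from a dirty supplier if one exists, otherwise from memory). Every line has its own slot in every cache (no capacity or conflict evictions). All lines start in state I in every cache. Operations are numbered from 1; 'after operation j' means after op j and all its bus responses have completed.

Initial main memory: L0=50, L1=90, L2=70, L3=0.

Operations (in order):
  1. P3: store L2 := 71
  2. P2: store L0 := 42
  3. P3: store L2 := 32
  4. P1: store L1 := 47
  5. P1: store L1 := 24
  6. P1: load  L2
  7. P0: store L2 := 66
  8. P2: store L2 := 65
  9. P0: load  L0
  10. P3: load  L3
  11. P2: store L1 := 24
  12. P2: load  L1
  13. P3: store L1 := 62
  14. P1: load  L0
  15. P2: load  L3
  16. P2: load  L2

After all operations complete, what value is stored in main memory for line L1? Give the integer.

[1] P3: store L2 := 71 | P0:I, P1:I, P2:I, P3:M(71) | bus: BusRdX
[2] P2: store L0 := 42 | P0:I, P1:I, P2:M(42), P3:I | bus: BusRdX
[3] P3: store L2 := 32 | P0:I, P1:I, P2:I, P3:M(32) | bus: none
[4] P1: store L1 := 47 | P0:I, P1:M(47), P2:I, P3:I | bus: BusRdX
[5] P1: store L1 := 24 | P0:I, P1:M(24), P2:I, P3:I | bus: none
[6] P1: load  L2 | P0:I, P1:S(32), P2:I, P3:S(32) | bus: BusRd,Flush
[7] P0: store L2 := 66 | P0:M(66), P1:I, P2:I, P3:I | bus: BusRdX
[8] P2: store L2 := 65 | P0:I, P1:I, P2:M(65), P3:I | bus: BusRdX,Flush
[9] P0: load  L0 | P0:S(42), P1:I, P2:S(42), P3:I | bus: BusRd,Flush
[10] P3: load  L3 | P0:I, P1:I, P2:I, P3:S(0) | bus: BusRd
[11] P2: store L1 := 24 | P0:I, P1:I, P2:M(24), P3:I | bus: BusRdX,Flush
[12] P2: load  L1 | P0:I, P1:I, P2:M(24), P3:I | bus: none
[13] P3: store L1 := 62 | P0:I, P1:I, P2:I, P3:M(62) | bus: BusRdX,Flush
[14] P1: load  L0 | P0:S(42), P1:S(42), P2:S(42), P3:I | bus: BusRd
[15] P2: load  L3 | P0:I, P1:I, P2:S(0), P3:S(0) | bus: BusRd
[16] P2: load  L2 | P0:I, P1:I, P2:M(65), P3:I | bus: none

memory[L1] = 24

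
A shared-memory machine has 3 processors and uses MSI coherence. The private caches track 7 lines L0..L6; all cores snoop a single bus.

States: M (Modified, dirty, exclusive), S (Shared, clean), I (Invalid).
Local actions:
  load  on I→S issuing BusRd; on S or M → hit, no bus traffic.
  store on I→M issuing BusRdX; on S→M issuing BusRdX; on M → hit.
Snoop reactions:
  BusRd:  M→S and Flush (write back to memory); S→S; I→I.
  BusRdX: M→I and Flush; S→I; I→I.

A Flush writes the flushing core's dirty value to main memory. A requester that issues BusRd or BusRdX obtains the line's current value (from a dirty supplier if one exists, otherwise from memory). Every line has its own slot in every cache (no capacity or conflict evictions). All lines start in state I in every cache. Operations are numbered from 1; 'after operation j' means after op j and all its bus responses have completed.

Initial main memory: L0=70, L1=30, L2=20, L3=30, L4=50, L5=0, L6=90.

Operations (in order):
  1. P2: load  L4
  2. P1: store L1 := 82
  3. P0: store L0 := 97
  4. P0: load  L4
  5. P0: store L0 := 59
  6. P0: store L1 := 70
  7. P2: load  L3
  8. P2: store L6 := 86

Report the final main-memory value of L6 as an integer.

memory[L6] = 90

  op1 P2: load  L4 → I/I/S on L4; bus BusRd; mem=50
  op2 P1: store L1 := 82 → I/M/I on L1; bus BusRdX; mem=30
  op3 P0: store L0 := 97 → M/I/I on L0; bus BusRdX; mem=70
  op4 P0: load  L4 → S/I/S on L4; bus BusRd; mem=50
  op5 P0: store L0 := 59 → M/I/I on L0; bus (none); mem=70
  op6 P0: store L1 := 70 → M/I/I on L1; bus BusRdX Flush; mem=82
  op7 P2: load  L3 → I/I/S on L3; bus BusRd; mem=30
  op8 P2: store L6 := 86 → I/I/M on L6; bus BusRdX; mem=90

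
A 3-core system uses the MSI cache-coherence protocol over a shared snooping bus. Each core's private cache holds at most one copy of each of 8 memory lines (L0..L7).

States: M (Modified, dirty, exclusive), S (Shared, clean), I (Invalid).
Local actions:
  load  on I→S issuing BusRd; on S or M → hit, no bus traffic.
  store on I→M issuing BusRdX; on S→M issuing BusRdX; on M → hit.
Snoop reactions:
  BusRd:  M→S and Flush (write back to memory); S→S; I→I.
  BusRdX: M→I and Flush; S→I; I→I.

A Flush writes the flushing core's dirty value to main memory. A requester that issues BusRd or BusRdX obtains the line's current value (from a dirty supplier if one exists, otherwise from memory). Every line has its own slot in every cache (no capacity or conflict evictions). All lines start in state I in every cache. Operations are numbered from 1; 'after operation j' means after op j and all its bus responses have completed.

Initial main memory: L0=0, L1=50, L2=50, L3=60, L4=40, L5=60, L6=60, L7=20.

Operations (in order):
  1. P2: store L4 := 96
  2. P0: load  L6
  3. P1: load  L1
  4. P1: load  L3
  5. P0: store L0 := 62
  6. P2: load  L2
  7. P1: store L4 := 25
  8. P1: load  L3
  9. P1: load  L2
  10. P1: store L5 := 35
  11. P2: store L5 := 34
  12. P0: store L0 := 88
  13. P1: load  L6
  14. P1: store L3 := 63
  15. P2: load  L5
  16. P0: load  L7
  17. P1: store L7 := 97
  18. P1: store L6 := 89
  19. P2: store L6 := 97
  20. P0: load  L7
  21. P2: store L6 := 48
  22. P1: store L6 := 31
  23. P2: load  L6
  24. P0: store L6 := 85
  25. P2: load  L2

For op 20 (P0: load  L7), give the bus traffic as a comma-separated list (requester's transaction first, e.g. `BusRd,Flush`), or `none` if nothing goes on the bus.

bus = BusRd,Flush

[1] P2: store L4 := 96 | P0:I, P1:I, P2:M(96) | bus: BusRdX
[2] P0: load  L6 | P0:S(60), P1:I, P2:I | bus: BusRd
[3] P1: load  L1 | P0:I, P1:S(50), P2:I | bus: BusRd
[4] P1: load  L3 | P0:I, P1:S(60), P2:I | bus: BusRd
[5] P0: store L0 := 62 | P0:M(62), P1:I, P2:I | bus: BusRdX
[6] P2: load  L2 | P0:I, P1:I, P2:S(50) | bus: BusRd
[7] P1: store L4 := 25 | P0:I, P1:M(25), P2:I | bus: BusRdX,Flush
[8] P1: load  L3 | P0:I, P1:S(60), P2:I | bus: none
[9] P1: load  L2 | P0:I, P1:S(50), P2:S(50) | bus: BusRd
[10] P1: store L5 := 35 | P0:I, P1:M(35), P2:I | bus: BusRdX
[11] P2: store L5 := 34 | P0:I, P1:I, P2:M(34) | bus: BusRdX,Flush
[12] P0: store L0 := 88 | P0:M(88), P1:I, P2:I | bus: none
[13] P1: load  L6 | P0:S(60), P1:S(60), P2:I | bus: BusRd
[14] P1: store L3 := 63 | P0:I, P1:M(63), P2:I | bus: BusRdX
[15] P2: load  L5 | P0:I, P1:I, P2:M(34) | bus: none
[16] P0: load  L7 | P0:S(20), P1:I, P2:I | bus: BusRd
[17] P1: store L7 := 97 | P0:I, P1:M(97), P2:I | bus: BusRdX
[18] P1: store L6 := 89 | P0:I, P1:M(89), P2:I | bus: BusRdX
[19] P2: store L6 := 97 | P0:I, P1:I, P2:M(97) | bus: BusRdX,Flush
[20] P0: load  L7 | P0:S(97), P1:S(97), P2:I | bus: BusRd,Flush
[21] P2: store L6 := 48 | P0:I, P1:I, P2:M(48) | bus: none
[22] P1: store L6 := 31 | P0:I, P1:M(31), P2:I | bus: BusRdX,Flush
[23] P2: load  L6 | P0:I, P1:S(31), P2:S(31) | bus: BusRd,Flush
[24] P0: store L6 := 85 | P0:M(85), P1:I, P2:I | bus: BusRdX
[25] P2: load  L2 | P0:I, P1:S(50), P2:S(50) | bus: none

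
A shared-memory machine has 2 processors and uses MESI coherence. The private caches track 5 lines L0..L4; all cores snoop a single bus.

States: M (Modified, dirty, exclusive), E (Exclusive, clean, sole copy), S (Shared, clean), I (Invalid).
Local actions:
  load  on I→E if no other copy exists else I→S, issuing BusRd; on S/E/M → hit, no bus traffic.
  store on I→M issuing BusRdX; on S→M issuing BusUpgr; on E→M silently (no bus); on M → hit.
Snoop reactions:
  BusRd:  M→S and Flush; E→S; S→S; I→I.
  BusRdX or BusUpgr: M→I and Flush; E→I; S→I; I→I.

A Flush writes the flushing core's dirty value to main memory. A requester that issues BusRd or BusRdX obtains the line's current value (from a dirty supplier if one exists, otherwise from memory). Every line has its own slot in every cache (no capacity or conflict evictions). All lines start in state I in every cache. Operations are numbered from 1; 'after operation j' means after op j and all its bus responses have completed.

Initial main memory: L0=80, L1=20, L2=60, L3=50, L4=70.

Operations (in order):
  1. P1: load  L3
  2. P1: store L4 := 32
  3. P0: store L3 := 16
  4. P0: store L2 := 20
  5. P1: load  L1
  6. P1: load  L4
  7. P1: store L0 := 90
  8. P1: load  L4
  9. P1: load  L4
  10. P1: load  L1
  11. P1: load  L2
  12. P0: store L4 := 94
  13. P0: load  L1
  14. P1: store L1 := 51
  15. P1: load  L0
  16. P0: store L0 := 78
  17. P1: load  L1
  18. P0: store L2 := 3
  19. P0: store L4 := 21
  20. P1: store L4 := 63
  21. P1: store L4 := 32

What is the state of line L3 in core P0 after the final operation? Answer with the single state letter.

state = M

[1] P1: load  L3 | P0:I, P1:E(50) | bus: BusRd
[2] P1: store L4 := 32 | P0:I, P1:M(32) | bus: BusRdX
[3] P0: store L3 := 16 | P0:M(16), P1:I | bus: BusRdX
[4] P0: store L2 := 20 | P0:M(20), P1:I | bus: BusRdX
[5] P1: load  L1 | P0:I, P1:E(20) | bus: BusRd
[6] P1: load  L4 | P0:I, P1:M(32) | bus: none
[7] P1: store L0 := 90 | P0:I, P1:M(90) | bus: BusRdX
[8] P1: load  L4 | P0:I, P1:M(32) | bus: none
[9] P1: load  L4 | P0:I, P1:M(32) | bus: none
[10] P1: load  L1 | P0:I, P1:E(20) | bus: none
[11] P1: load  L2 | P0:S(20), P1:S(20) | bus: BusRd,Flush
[12] P0: store L4 := 94 | P0:M(94), P1:I | bus: BusRdX,Flush
[13] P0: load  L1 | P0:S(20), P1:S(20) | bus: BusRd
[14] P1: store L1 := 51 | P0:I, P1:M(51) | bus: BusUpgr
[15] P1: load  L0 | P0:I, P1:M(90) | bus: none
[16] P0: store L0 := 78 | P0:M(78), P1:I | bus: BusRdX,Flush
[17] P1: load  L1 | P0:I, P1:M(51) | bus: none
[18] P0: store L2 := 3 | P0:M(3), P1:I | bus: BusUpgr
[19] P0: store L4 := 21 | P0:M(21), P1:I | bus: none
[20] P1: store L4 := 63 | P0:I, P1:M(63) | bus: BusRdX,Flush
[21] P1: store L4 := 32 | P0:I, P1:M(32) | bus: none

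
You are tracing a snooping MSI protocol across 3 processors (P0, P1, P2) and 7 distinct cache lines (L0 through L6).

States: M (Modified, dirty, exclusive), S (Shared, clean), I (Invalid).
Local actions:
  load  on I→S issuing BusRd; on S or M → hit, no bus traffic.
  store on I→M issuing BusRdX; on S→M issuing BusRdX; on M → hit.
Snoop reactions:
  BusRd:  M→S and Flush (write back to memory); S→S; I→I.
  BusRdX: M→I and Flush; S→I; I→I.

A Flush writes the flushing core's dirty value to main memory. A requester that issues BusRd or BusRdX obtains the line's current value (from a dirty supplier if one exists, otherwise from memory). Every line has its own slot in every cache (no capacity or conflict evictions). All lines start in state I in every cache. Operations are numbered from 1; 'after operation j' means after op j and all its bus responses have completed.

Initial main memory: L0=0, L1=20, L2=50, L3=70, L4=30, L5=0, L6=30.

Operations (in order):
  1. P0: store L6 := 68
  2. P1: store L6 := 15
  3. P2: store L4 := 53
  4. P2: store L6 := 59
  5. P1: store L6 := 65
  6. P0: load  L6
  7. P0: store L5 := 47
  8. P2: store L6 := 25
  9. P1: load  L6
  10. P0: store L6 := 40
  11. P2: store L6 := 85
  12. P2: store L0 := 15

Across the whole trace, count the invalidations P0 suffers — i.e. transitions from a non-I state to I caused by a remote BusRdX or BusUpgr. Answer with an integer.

  op1 P0: store L6 := 68 → M/I/I on L6; bus BusRdX; mem=30
  op2 P1: store L6 := 15 → I/M/I on L6; bus BusRdX Flush; mem=68
  op3 P2: store L4 := 53 → I/I/M on L4; bus BusRdX; mem=30
  op4 P2: store L6 := 59 → I/I/M on L6; bus BusRdX Flush; mem=15
  op5 P1: store L6 := 65 → I/M/I on L6; bus BusRdX Flush; mem=59
  op6 P0: load  L6 → S/S/I on L6; bus BusRd Flush; mem=65
  op7 P0: store L5 := 47 → M/I/I on L5; bus BusRdX; mem=0
  op8 P2: store L6 := 25 → I/I/M on L6; bus BusRdX; mem=65
  op9 P1: load  L6 → I/S/S on L6; bus BusRd Flush; mem=25
  op10 P0: store L6 := 40 → M/I/I on L6; bus BusRdX; mem=25
  op11 P2: store L6 := 85 → I/I/M on L6; bus BusRdX Flush; mem=40
  op12 P2: store L0 := 15 → I/I/M on L0; bus BusRdX; mem=0

invalidations = 3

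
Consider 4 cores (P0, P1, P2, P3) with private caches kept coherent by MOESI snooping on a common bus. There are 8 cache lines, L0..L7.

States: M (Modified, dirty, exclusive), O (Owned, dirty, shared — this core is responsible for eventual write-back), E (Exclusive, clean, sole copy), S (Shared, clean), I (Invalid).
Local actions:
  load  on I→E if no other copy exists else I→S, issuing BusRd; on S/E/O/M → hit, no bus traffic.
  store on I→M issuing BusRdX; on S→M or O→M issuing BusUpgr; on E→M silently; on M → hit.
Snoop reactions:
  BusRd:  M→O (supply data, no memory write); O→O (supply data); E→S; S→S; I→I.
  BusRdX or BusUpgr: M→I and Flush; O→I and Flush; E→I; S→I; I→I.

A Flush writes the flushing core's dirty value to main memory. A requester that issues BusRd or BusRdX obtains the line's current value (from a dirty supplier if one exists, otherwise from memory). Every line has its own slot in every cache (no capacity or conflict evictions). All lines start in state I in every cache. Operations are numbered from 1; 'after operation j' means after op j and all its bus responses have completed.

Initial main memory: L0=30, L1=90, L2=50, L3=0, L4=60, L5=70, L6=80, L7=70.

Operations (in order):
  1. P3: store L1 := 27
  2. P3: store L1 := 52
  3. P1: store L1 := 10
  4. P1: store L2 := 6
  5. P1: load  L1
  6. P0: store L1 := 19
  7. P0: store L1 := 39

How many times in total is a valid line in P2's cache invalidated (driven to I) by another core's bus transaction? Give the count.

invalidations = 0

1. P3: store L1 := 27  bus=[BusRdX]  L1: P0=I P1=I P2=I P3=M  mem[L1]=90
2. P3: store L1 := 52  bus=[-]  L1: P0=I P1=I P2=I P3=M  mem[L1]=90
3. P1: store L1 := 10  bus=[BusRdX,Flush]  L1: P0=I P1=M P2=I P3=I  mem[L1]=52
4. P1: store L2 := 6  bus=[BusRdX]  L2: P0=I P1=M P2=I P3=I  mem[L2]=50
5. P1: load  L1  bus=[-]  L1: P0=I P1=M P2=I P3=I  mem[L1]=52
6. P0: store L1 := 19  bus=[BusRdX,Flush]  L1: P0=M P1=I P2=I P3=I  mem[L1]=10
7. P0: store L1 := 39  bus=[-]  L1: P0=M P1=I P2=I P3=I  mem[L1]=10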